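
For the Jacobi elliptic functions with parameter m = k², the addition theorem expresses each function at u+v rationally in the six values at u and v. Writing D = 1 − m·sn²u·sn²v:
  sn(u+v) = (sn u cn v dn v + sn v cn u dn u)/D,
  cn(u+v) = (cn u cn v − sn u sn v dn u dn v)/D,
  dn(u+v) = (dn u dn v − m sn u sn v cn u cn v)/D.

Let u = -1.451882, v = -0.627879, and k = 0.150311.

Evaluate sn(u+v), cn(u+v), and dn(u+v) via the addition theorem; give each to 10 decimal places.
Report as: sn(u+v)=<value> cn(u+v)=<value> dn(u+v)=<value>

sn u = -0.9920150969613163, cn u = 0.1261191793536188, dn u = 0.9888204968133448
sn v = -0.5867325745983335, cn v = 0.8097807640992783, dn v = 0.9961034623140426
m = k² = 0.022593396721
D = 1 − m·sn²u·sn²v = 0.9923458231586751
sn(u+v) = (sn u·cn v·dn v + sn v·cn u·dn u)/D = -0.8733555643959792/0.9923458231586751 = -0.8800919437702218
cn(u+v) = (cn u·cn v − sn u·sn v·dn u·dn v)/D = -0.4711690682536887/0.9923458231586751 = -0.4748032966511003
dn(u+v) = (dn u·dn v − m·sn u·sn v·cn u·cn v)/D = 0.9836244815502884/0.9923458231586751 = 0.9912113888073552

sn(u+v)=-0.8800919438 cn(u+v)=-0.4748032967 dn(u+v)=0.9912113888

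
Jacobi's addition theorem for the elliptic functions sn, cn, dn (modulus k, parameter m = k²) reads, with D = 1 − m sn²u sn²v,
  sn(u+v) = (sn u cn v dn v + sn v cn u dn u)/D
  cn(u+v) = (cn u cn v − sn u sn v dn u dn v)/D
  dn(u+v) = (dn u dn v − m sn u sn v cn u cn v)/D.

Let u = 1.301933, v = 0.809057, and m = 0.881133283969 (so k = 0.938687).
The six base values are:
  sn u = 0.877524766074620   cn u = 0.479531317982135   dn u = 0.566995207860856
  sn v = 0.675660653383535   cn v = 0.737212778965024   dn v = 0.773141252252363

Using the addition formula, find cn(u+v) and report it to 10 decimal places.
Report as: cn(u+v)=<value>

cn(u+v)=0.1356106878

m = k² = 0.881133283969
D = 1 − m·sn²u·sn²v = 0.6902454968513462
cn(u+v) = (cn u·cn v − sn u·sn v·dn u·dn v)/D = 0.09360466657636406/0.6902454968513462 = 0.1356106877963785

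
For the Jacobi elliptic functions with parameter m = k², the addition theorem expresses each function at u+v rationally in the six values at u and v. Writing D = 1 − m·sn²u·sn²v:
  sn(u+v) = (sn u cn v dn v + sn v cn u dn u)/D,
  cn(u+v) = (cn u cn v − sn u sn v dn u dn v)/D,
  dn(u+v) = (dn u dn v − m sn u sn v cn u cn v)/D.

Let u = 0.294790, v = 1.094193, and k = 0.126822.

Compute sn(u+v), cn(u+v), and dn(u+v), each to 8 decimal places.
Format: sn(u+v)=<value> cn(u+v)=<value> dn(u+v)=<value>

sn(u+v)=0.98262485 cn(u+v)=0.18560281 dn(u+v)=0.99220474

sn u = 0.2904743422442514, cn u = 0.9568827809600137, dn u = 0.9993212307308069
sn v = 0.8872886325830609, cn v = 0.4612145731531929, dn v = 0.9936485860027846
m = k² = 0.016083819684
D = 1 − m·sn²u·sn²v = 0.9989315982646698
sn(u+v) = (sn u·cn v·dn v + sn v·cn u·dn u)/D = 0.9815750124504374/0.9989315982646698 = 0.9826248505459393
cn(u+v) = (cn u·cn v − sn u·sn v·dn u·dn v)/D = 0.185404511661748/0.9989315982646698 = 0.185602810026062
dn(u+v) = (dn u·dn v − m·sn u·sn v·cn u·cn v)/D = 0.9911446647915138/0.9989315982646698 = 0.9922047380554552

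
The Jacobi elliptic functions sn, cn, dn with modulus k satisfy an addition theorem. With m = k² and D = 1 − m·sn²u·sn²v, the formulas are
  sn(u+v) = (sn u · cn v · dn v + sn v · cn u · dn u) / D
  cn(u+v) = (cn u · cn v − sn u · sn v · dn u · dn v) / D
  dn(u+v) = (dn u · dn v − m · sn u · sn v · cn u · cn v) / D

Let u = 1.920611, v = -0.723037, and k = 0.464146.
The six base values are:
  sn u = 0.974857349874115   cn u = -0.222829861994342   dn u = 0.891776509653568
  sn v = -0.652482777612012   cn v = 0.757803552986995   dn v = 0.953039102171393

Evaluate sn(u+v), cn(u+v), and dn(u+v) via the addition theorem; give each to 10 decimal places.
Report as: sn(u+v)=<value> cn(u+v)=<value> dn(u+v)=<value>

m = k² = 0.215431509316
D = 1 − m·sn²u·sn²v = 0.9128375416579547
sn(u+v) = (sn u·cn v·dn v + sn v·cn u·dn u)/D = 0.8337157305827322/0.9128375416579547 = 0.9133232284339267
cn(u+v) = (cn u·cn v − sn u·sn v·dn u·dn v)/D = 0.3717397719360134/0.9128375416579547 = 0.4072354115287979
dn(u+v) = (dn u·dn v − m·sn u·sn v·cn u·cn v)/D = 0.8267586289002302/0.9128375416579547 = 0.9057018266345812

sn(u+v)=0.9133232284 cn(u+v)=0.4072354115 dn(u+v)=0.9057018266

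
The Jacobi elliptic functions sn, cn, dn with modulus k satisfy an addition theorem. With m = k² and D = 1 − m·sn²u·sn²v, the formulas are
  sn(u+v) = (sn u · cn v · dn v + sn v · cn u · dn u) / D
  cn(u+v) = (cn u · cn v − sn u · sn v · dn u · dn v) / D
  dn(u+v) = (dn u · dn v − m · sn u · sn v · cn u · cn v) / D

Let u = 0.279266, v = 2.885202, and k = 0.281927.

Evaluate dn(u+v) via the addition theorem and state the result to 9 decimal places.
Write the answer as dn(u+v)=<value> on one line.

sn u = 0.2753771790375268, cn u = 0.9613362623272535, dn u = 0.9969817504998425
sn v = 0.3158375656815459, cn v = -0.9488132756788109, dn v = 0.9960277705393279
m = k² = 0.079482833329
D = 1 − m·sn²u·sn²v = 0.9993987476306479
dn(u+v) = (dn u·dn v − m·sn u·sn v·cn u·cn v)/D = 0.9993270337044773/0.9993987476306479 = 0.9999282429297209

dn(u+v)=0.999928243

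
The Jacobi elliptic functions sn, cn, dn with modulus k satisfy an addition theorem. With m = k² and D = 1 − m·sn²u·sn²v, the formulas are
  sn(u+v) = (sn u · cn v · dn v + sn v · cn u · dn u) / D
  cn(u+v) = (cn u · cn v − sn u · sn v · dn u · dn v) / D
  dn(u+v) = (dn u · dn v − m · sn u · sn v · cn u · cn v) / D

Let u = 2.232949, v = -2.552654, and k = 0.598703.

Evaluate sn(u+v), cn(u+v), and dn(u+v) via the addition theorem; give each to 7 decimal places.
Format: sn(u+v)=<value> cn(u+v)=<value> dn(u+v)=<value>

sn u = 0.9240376313032815, cn u = -0.3823015248928792, dn u = 0.833032468151677
sn v = -0.7862534229416581, cn v = -0.6179041632102231, dn v = 0.88227610058903
m = k² = 0.358445282209
D = 1 − m·sn²u·sn²v = 0.810797320208778
sn(u+v) = (sn u·cn v·dn v + sn v·cn u·dn u)/D = -0.2533524734382682/0.810797320208778 = -0.3124732496316473
cn(u+v) = (cn u·cn v − sn u·sn v·dn u·dn v)/D = 0.7701979087614087/0.810797320208778 = 0.9499265594058512
dn(u+v) = (dn u·dn v − m·sn u·sn v·cn u·cn v)/D = 0.7964826404770497/0.810797320208778 = 0.982344934578666

sn(u+v)=-0.3124732 cn(u+v)=0.9499266 dn(u+v)=0.9823449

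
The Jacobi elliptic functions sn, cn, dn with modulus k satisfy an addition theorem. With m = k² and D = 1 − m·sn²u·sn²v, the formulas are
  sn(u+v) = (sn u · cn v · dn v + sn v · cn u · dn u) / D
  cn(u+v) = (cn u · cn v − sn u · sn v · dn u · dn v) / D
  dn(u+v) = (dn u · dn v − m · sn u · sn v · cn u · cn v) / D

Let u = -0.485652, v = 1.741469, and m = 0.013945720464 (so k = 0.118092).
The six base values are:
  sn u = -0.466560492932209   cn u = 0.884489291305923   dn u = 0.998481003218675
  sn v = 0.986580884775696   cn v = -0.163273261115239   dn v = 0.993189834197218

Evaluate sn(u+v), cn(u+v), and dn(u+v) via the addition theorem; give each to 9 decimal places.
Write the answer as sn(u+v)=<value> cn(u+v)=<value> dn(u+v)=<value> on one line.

sn(u+v)=0.949759107 cn(u+v)=0.312981850 dn(u+v)=0.993690278

m = k² = 0.013945720464
D = 1 − m·sn²u·sn²v = 0.9970452395906127
sn(u+v) = (sn u·cn v·dn v + sn v·cn u·dn u)/D = 0.9469527964622225/0.9970452395906127 = 0.9497591070702487
cn(u+v) = (cn u·cn v − sn u·sn v·dn u·dn v)/D = 0.3120570637923118/0.9970452395906127 = 0.312981850172057
dn(u+v) = (dn u·dn v − m·sn u·sn v·cn u·cn v)/D = 0.9907541617030214/0.9970452395906127 = 0.9936902783968213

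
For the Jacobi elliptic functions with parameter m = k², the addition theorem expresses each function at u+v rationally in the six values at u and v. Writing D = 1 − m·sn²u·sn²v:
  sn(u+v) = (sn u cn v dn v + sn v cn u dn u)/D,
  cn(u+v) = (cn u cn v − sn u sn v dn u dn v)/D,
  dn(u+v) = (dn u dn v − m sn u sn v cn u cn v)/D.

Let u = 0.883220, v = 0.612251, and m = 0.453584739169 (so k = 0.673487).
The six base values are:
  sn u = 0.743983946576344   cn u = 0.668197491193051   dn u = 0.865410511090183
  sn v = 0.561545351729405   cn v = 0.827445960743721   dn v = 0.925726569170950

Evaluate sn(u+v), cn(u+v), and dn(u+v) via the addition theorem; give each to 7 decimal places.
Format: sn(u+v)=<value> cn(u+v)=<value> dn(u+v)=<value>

m = k² = 0.453584739169
D = 1 − m·sn²u·sn²v = 0.9208309858685995
sn(u+v) = (sn u·cn v·dn v + sn v·cn u·dn u)/D = 0.8946054009518507/0.9208309858685995 = 0.9715196541827805
cn(u+v) = (cn u·cn v − sn u·sn v·dn u·dn v)/D = 0.2181991776417029/0.9208309858685995 = 0.2369589870348253
dn(u+v) = (dn u·dn v − m·sn u·sn v·cn u·cn v)/D = 0.6963600360203502/0.9208309858685995 = 0.7562300212600787

sn(u+v)=0.9715197 cn(u+v)=0.2369590 dn(u+v)=0.7562300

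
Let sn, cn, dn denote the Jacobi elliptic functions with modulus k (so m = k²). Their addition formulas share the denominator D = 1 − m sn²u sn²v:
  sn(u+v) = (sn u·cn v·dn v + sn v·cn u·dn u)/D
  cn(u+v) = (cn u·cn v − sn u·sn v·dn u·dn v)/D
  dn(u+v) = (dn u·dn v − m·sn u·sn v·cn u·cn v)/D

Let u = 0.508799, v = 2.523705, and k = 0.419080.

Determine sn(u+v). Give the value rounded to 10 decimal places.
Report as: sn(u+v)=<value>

sn u = 0.4839341802030545, cn u = 0.875104399046878, dn u = 0.9792187015627992
sn v = 0.6885480455902851, cn v = -0.7251907258878858, dn v = 0.9574628046350346
m = k² = 0.1756280464
D = 1 − m·sn²u·sn²v = 0.9804999841221592
sn(u+v) = (sn u·cn v·dn v + sn v·cn u·dn u)/D = 0.2540132414063305/0.9804999841221592 = 0.2590650132786574

sn(u+v)=0.2590650133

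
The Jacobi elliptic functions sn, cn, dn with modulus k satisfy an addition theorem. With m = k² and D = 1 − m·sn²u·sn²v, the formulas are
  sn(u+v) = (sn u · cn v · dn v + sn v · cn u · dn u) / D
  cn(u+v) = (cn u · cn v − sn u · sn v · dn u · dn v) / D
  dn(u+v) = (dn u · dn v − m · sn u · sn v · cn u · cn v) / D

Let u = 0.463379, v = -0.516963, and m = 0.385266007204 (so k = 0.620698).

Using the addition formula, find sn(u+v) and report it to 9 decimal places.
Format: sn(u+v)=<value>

sn u = 0.441509085365278, cn u = 0.8972567790437226, dn u = 0.9617172101226615
sn v = -0.4869442932370066, cn v = 0.8734330285052839, dn v = 0.9532301658330149
m = k² = 0.385266007204
D = 1 − m·sn²u·sn²v = 0.9821926808332614
sn(u+v) = (sn u·cn v·dn v + sn v·cn u·dn u)/D = -0.05259494760847724/0.9821926808332614 = -0.05354850289034666

sn(u+v)=-0.053548503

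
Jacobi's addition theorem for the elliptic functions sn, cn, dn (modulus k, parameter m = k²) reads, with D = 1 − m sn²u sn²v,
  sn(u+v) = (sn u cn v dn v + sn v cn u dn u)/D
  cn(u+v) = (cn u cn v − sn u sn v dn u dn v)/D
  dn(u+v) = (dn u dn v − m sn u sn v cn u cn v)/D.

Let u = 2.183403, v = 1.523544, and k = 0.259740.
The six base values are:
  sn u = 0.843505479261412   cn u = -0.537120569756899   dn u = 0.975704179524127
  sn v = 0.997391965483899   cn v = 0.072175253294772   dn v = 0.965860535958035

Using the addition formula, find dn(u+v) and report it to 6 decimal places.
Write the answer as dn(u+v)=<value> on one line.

m = k² = 0.0674648676
D = 1 − m·sn²u·sn²v = 0.9522486978195379
dn(u+v) = (dn u·dn v − m·sn u·sn v·cn u·cn v)/D = 0.9445945106544883/0.9522486978195379 = 0.9919619872596558

dn(u+v)=0.991962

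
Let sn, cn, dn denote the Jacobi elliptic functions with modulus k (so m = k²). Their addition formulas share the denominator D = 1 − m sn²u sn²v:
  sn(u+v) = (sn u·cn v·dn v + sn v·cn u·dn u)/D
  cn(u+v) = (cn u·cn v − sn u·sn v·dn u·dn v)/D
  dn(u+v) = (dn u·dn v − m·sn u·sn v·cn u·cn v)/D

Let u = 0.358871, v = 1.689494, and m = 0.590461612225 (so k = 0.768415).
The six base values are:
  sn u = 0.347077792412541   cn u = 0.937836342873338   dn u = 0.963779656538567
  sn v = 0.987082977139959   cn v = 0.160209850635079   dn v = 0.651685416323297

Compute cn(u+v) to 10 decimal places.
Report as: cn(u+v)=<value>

m = k² = 0.590461612225
D = 1 − m·sn²u·sn²v = 0.9306969025490247
cn(u+v) = (cn u·cn v − sn u·sn v·dn u·dn v)/D = -0.0649265766509842/0.9306969025490247 = -0.06976124716130575

cn(u+v)=-0.0697612472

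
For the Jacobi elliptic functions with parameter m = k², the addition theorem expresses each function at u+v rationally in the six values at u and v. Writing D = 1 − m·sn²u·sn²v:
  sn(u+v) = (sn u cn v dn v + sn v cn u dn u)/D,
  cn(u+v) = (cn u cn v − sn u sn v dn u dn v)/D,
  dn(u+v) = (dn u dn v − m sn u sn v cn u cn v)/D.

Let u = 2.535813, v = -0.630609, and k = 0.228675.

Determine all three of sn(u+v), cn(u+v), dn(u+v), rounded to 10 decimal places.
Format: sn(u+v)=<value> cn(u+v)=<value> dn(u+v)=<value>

sn u = 0.6019367068524367, cn u = -0.7985438002662369, dn u = 0.9904812275412903
sn v = -0.58800666227626, cn v = 0.8088560843059366, dn v = 0.9909186932678059
m = k² = 0.052292255625
D = 1 − m·sn²u·sn²v = 0.9934490614597393
sn(u+v) = (sn u·cn v·dn v + sn v·cn u·dn u)/D = 0.9475382034358365/0.9934490614597393 = 0.953786399519626
cn(u+v) = (cn u·cn v − sn u·sn v·dn u·dn v)/D = -0.2985169856889627/0.9934490614597393 = -0.3004854473870379
dn(u+v) = (dn u·dn v − m·sn u·sn v·cn u·cn v)/D = 0.9695316150597732/0.9934490614597393 = 0.9759248386979976

sn(u+v)=0.9537863995 cn(u+v)=-0.3004854474 dn(u+v)=0.9759248387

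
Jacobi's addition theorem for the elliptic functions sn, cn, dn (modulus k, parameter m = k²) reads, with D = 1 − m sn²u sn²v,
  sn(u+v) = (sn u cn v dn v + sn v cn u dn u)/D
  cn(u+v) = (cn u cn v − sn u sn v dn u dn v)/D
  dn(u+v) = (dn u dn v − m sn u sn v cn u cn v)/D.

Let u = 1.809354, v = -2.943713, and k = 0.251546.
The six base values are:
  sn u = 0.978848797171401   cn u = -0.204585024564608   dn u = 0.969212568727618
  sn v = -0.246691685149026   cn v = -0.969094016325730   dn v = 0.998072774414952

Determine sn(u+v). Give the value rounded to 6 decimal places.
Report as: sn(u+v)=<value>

sn(u+v)=-0.901178

m = k² = 0.063275390116
D = 1 − m·sn²u·sn²v = 0.9963104357485948
sn(u+v) = (sn u·cn v·dn v + sn v·cn u·dn u)/D = -0.8978527522292015/0.9963104357485948 = -0.9011777052747466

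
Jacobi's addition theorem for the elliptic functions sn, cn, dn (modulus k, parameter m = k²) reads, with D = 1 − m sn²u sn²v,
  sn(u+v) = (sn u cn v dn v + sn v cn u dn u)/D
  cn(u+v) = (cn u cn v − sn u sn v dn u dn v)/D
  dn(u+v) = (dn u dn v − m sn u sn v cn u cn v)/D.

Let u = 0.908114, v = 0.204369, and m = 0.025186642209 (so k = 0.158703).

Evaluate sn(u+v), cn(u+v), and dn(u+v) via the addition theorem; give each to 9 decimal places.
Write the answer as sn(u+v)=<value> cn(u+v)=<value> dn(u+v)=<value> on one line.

sn u = 0.7867036102424578, cn u = 0.6173308915253496, dn u = 0.992175348614295
sn v = 0.2029145397497949, cn v = 0.9791964509525802, dn v = 0.9994813441854222
m = k² = 0.025186642209
D = 1 − m·sn²u·sn²v = 0.9993581716536191
sn(u+v) = (sn u·cn v·dn v + sn v·cn u·dn u)/D = 0.8942230986721601/0.9993581716536191 = 0.8947974050109643
cn(u+v) = (cn u·cn v − sn u·sn v·dn u·dn v)/D = 0.446185841384534/0.9993581716536191 = 0.4464724000267479
dn(u+v) = (dn u·dn v − m·sn u·sn v·cn u·cn v)/D = 0.9892303249811919/0.9993581716536191 = 0.9898656488137093

sn(u+v)=0.894797405 cn(u+v)=0.446472400 dn(u+v)=0.989865649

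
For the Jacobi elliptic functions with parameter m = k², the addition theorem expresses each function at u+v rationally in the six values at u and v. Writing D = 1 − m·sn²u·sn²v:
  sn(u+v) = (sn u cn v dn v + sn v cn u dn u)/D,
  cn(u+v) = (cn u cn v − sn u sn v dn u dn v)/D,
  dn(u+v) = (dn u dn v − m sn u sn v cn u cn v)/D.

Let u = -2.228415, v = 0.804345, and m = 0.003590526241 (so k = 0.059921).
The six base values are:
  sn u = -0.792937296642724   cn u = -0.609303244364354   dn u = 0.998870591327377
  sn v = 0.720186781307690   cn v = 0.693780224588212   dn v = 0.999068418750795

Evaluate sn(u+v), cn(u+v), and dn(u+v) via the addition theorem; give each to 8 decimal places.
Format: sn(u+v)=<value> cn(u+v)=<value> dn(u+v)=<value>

sn(u+v)=-0.98908641 cn(u+v)=0.14733658 dn(u+v)=0.99824216

m = k² = 0.003590526241
D = 1 − m·sn²u·sn²v = 0.9988290830619036
sn(u+v) = (sn u·cn v·dn v + sn v·cn u·dn u)/D = -0.9879282745048524/0.9988290830619036 = -0.9890864125385348
cn(u+v) = (cn u·cn v − sn u·sn v·dn u·dn v)/D = 0.1471640635622299/0.9988290830619036 = 0.1473365824622362
dn(u+v) = (dn u·dn v − m·sn u·sn v·cn u·cn v)/D = 0.9970733049222546/0.9988290830619036 = 0.9982421635799123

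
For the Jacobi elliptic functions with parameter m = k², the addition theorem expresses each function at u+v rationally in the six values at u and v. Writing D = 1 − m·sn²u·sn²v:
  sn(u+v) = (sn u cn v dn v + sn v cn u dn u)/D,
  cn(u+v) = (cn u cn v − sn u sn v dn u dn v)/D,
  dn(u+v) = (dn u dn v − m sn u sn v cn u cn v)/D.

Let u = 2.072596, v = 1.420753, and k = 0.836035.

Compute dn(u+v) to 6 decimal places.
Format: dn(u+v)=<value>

dn(u+v)=0.872326

sn u = 0.9999997726356647, cn u = 0.0006743356871387775, dn u = 0.5486764042763495
sn v = 0.9301746184362722, cn v = 0.3671173916023802, dn v = 0.628686885212016
m = k² = 0.698954521225
D = 1 − m·sn²u·sn²v = 0.3952474746359923
dn(u+v) = (dn u·dn v − m·sn u·sn v·cn u·cn v)/D = 0.3447847083239568/0.3952474746359923 = 0.8723261512081517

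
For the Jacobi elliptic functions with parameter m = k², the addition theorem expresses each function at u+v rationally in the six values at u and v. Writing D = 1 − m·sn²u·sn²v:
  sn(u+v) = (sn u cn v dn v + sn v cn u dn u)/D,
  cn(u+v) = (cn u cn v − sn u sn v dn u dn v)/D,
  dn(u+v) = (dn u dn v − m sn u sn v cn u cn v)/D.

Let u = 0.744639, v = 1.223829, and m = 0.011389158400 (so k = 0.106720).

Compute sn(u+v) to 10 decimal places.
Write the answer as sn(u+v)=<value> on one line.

sn u = 0.6771906465537267, cn u = 0.7358076027197229, dn u = 0.9973851202320953
sn v = 0.9395298354089373, cn v = 0.3424670617394544, dn v = 0.9949606042978062
m = k² = 0.0113891584
D = 1 − m·sn²u·sn²v = 0.9953896416095709
sn(u+v) = (sn u·cn v·dn v + sn v·cn u·dn u)/D = 0.9202522720209911/0.9953896416095709 = 0.9245146157367273

sn(u+v)=0.9245146157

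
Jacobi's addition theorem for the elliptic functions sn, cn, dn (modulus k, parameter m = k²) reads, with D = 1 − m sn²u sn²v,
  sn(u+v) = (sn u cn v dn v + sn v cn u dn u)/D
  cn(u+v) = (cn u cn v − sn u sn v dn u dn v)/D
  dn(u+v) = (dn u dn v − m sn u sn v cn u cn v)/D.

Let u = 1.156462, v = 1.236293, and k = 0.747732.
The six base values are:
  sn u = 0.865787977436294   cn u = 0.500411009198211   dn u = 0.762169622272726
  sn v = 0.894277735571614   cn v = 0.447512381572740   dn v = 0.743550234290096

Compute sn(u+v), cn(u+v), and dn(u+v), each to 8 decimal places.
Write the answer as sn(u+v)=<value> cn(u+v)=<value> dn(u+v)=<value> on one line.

m = k² = 0.559103143824
D = 1 − m·sn²u·sn²v = 0.6648340645141835
sn(u+v) = (sn u·cn v·dn v + sn v·cn u·dn u)/D = 0.6291649649166922/0.6648340645141835 = 0.9463488688360818
cn(u+v) = (cn u·cn v − sn u·sn v·dn u·dn v)/D = -0.2148389635513702/0.6648340645141835 = -0.3231467444562429
dn(u+v) = (dn u·dn v − m·sn u·sn v·cn u·cn v)/D = 0.4697703298783461/0.6648340645141835 = 0.7065978639671886

sn(u+v)=0.94634887 cn(u+v)=-0.32314674 dn(u+v)=0.70659786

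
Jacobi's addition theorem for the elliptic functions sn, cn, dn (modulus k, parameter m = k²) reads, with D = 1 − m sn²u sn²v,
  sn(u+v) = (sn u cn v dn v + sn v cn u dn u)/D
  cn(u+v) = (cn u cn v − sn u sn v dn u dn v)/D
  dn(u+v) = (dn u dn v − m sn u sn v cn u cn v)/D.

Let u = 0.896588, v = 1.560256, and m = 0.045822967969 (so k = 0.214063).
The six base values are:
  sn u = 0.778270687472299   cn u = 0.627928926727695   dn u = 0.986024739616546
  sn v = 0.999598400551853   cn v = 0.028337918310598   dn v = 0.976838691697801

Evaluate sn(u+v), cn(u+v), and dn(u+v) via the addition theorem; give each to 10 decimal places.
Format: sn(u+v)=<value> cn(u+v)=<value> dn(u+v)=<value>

sn(u+v)=0.6587167038 cn(u+v)=-0.7523910580 dn(u+v)=0.9900086169

m = k² = 0.045822967969
D = 1 − m·sn²u·sn²v = 0.9722670756157961
sn(u+v) = (sn u·cn v·dn v + sn v·cn u·dn u)/D = 0.6404485632308286/0.9722670756157961 = 0.6587167037670112
cn(u+v) = (cn u·cn v − sn u·sn v·dn u·dn v)/D = -0.7315250536940341/0.9722670756157961 = -0.7523910580132672
dn(u+v) = (dn u·dn v − m·sn u·sn v·cn u·cn v)/D = 0.962552782795958/0.9722670756157961 = 0.9900086169083887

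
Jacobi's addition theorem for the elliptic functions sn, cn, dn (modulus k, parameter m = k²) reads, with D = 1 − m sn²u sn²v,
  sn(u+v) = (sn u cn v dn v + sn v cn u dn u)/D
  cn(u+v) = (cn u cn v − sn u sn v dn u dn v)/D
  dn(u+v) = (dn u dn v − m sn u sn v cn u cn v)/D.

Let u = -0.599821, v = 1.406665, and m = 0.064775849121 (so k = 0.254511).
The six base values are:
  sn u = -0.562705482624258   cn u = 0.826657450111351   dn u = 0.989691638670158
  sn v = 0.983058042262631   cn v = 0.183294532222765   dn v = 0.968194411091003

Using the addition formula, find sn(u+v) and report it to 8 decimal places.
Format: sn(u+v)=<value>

m = k² = 0.064775849121
D = 1 − m·sn²u·sn²v = 0.9801786272423083
sn(u+v) = (sn u·cn v·dn v + sn v·cn u·dn u)/D = 0.7044147583363489/0.9801786272423083 = 0.7186595777120651

sn(u+v)=0.71865958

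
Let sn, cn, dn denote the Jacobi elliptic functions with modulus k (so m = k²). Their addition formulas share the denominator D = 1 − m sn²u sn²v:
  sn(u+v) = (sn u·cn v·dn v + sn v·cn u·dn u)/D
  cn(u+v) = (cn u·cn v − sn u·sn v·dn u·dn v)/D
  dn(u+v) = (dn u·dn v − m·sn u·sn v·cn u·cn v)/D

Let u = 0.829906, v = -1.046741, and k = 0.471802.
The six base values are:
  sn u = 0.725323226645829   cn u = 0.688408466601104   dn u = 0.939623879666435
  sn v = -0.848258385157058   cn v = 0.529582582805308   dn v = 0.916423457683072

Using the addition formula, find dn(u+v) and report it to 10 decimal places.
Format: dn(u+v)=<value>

dn(u+v)=0.9948527838

m = k² = 0.222597127204
D = 1 − m·sn²u·sn²v = 0.9157365866366825
dn(u+v) = (dn u·dn v − m·sn u·sn v·cn u·cn v)/D = 0.9110230924448891/0.9157365866366825 = 0.9948527838020482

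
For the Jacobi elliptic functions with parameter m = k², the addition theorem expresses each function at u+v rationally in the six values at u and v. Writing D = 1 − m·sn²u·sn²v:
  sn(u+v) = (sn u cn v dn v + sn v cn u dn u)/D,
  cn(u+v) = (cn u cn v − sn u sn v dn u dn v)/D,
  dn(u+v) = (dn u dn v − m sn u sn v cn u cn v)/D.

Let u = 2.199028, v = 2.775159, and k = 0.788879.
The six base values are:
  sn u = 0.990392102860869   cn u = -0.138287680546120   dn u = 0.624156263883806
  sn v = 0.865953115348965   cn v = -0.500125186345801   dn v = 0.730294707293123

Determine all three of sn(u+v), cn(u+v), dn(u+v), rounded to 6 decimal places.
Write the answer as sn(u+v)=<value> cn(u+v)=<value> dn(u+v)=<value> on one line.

m = k² = 0.622330076641
D = 1 − m·sn²u·sn²v = 0.5422547082461099
sn(u+v) = (sn u·cn v·dn v + sn v·cn u·dn u)/D = -0.4364727168938834/0.5422547082461099 = -0.8049219495126709
cn(u+v) = (cn u·cn v − sn u·sn v·dn u·dn v)/D = -0.3217634783848934/0.5422547082461099 = -0.5933807000507527
dn(u+v) = (dn u·dn v − m·sn u·sn v·cn u·cn v)/D = 0.4189045728550651/0.5422547082461099 = 0.7725236249399966

sn(u+v)=-0.804922 cn(u+v)=-0.593381 dn(u+v)=0.772524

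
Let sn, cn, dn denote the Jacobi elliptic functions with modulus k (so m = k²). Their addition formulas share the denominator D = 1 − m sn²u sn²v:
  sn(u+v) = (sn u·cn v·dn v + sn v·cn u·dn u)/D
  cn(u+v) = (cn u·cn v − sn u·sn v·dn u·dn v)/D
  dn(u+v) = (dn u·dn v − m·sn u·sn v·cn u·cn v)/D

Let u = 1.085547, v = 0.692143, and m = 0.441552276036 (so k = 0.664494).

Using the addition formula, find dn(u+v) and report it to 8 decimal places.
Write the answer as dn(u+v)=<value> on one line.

sn u = 0.8476816758528428, cn u = 0.5305052086674701, dn u = 0.8262665015608911
sn v = 0.6210814826069244, cn v = 0.7837459996470697, dn v = 0.910864781445641
m = k² = 0.441552276036
D = 1 − m·sn²u·sn²v = 0.8776102971778821
dn(u+v) = (dn u·dn v − m·sn u·sn v·cn u·cn v)/D = 0.6559611286797363/0.8776102971778821 = 0.7474401004513055

dn(u+v)=0.74744010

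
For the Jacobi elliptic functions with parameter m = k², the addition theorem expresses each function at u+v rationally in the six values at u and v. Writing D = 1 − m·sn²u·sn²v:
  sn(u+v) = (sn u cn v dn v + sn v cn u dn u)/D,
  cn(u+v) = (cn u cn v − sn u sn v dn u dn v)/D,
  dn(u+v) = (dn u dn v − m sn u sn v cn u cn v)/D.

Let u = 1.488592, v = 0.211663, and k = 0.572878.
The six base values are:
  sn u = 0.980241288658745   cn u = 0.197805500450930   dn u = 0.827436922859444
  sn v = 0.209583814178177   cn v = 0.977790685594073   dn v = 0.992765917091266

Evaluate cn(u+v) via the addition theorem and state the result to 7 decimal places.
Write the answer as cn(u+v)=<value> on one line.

cn(u+v)=0.0249975

m = k² = 0.328189202884
D = 1 − m·sn²u·sn²v = 0.9861482147003568
cn(u+v) = (cn u·cn v − sn u·sn v·dn u·dn v)/D = 0.02465122182823034/0.9861482147003568 = 0.02499748157605362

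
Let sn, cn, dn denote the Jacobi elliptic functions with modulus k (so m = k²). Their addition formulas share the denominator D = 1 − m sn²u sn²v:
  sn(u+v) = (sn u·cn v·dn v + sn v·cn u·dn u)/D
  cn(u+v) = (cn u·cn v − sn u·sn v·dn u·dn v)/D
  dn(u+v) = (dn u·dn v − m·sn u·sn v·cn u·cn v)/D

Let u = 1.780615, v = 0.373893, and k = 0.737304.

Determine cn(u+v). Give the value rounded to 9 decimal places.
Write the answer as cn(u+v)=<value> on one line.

cn(u+v)=-0.176884582

sn u = 0.9971175710564853, cn u = 0.07587192821073586, dn u = 0.6778732704812582
sn v = 0.3609658976771099, cn v = 0.9325790158019631, dn v = 0.9639339441226489
m = k² = 0.543617188416
D = 1 − m·sn²u·sn²v = 0.9295763928114697
cn(u+v) = (cn u·cn v − sn u·sn v·dn u·dn v)/D = -0.1644277318019533/0.9295763928114697 = -0.1768845821317038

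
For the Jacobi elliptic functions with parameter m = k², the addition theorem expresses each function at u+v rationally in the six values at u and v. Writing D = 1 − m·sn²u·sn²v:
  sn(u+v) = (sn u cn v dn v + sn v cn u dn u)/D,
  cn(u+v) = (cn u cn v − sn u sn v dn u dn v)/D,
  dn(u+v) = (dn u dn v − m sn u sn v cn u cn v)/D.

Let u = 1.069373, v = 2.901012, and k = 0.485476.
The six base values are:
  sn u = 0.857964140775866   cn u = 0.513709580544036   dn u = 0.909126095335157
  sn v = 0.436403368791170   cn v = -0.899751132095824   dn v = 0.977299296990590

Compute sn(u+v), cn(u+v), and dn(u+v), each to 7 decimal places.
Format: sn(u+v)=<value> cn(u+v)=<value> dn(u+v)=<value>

m = k² = 0.235686946576
D = 1 − m·sn²u·sn²v = 0.9669592427651768
sn(u+v) = (sn u·cn v·dn v + sn v·cn u·dn u)/D = -0.5506182414399092/0.9669592427651768 = -0.5694327300345432
cn(u+v) = (cn u·cn v − sn u·sn v·dn u·dn v)/D = -0.7948771787909287/0.9669592427651768 = -0.8220379346267465
dn(u+v) = (dn u·dn v − m·sn u·sn v·cn u·cn v)/D = 0.9292763330484504/0.9669592427651768 = 0.9610294746147045

sn(u+v)=-0.5694327 cn(u+v)=-0.8220379 dn(u+v)=0.9610295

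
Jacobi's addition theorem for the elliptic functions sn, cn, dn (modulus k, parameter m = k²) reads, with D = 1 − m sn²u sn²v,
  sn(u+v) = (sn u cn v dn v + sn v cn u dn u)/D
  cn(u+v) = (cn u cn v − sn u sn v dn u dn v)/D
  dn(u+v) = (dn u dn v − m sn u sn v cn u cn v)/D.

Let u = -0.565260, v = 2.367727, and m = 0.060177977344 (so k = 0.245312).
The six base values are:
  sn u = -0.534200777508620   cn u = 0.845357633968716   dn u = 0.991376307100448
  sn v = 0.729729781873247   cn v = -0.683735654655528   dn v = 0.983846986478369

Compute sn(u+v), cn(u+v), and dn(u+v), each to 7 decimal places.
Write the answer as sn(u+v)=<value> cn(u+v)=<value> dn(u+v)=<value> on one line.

sn(u+v)=0.9798757 cn(u+v)=-0.1996085 dn(u+v)=0.9706800

m = k² = 0.060177977344
D = 1 − m·sn²u·sn²v = 0.9908552726757315
sn(u+v) = (sn u·cn v·dn v + sn v·cn u·dn u)/D = 0.9709150313037778/0.9908552726757315 = 0.9798757276447583
cn(u+v) = (cn u·cn v − sn u·sn v·dn u·dn v)/D = -0.1977831473550826/0.9908552726757315 = -0.1996085127760221
dn(u+v) = (dn u·dn v − m·sn u·sn v·cn u·cn v)/D = 0.9618034292610016/0.9908552726757315 = 0.9706800334863461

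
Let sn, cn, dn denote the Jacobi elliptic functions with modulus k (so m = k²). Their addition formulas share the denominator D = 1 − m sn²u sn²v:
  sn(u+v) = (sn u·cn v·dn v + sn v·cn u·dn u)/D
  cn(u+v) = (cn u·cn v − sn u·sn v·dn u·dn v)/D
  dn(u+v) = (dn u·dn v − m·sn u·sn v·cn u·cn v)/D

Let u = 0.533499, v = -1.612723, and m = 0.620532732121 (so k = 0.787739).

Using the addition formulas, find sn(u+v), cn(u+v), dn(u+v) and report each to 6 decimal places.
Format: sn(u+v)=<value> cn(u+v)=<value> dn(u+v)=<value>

sn u = 0.49580861240351, cn u = 0.8684318164752521, dn u = 0.9205741734455154
sn v = -0.9749041970940875, cn v = 0.2226248110349171, dn v = 0.6404857461864841
m = k² = 0.620532732121
D = 1 − m·sn²u·sn²v = 0.8550171249375228
sn(u+v) = (sn u·cn v·dn v + sn v·cn u·dn u)/D = -0.7086965464491227/0.8550171249375228 = -0.8288682481077886
cn(u+v) = (cn u·cn v − sn u·sn v·dn u·dn v)/D = 0.4783340767575669/0.8550171249375228 = 0.5594438553409318
dn(u+v) = (dn u·dn v − m·sn u·sn v·cn u·cn v)/D = 0.6476042201351331/0.8550171249375228 = 0.757416665990701

sn(u+v)=-0.828868 cn(u+v)=0.559444 dn(u+v)=0.757417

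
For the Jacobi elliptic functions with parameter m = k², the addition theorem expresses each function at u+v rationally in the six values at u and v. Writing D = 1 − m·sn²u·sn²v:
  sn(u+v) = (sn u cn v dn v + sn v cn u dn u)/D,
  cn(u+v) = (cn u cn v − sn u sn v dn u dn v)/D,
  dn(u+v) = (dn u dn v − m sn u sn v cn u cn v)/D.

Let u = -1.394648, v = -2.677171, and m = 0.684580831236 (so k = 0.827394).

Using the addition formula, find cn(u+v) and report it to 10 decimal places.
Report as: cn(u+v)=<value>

cn(u+v)=-0.9993993737

sn u = -0.9256953832453851, cn u = 0.3782698209455515, dn u = 0.6429420736465872
sn v = -0.9338449139004819, cn v = -0.357678174875406, dn v = 0.6348228977901138
m = k² = 0.684580831236
D = 1 − m·sn²u·sn²v = 0.4884236658865218
cn(u+v) = (cn u·cn v − sn u·sn v·dn u·dn v)/D = -0.4881303057903821/0.4884236658865218 = -0.9993993737064168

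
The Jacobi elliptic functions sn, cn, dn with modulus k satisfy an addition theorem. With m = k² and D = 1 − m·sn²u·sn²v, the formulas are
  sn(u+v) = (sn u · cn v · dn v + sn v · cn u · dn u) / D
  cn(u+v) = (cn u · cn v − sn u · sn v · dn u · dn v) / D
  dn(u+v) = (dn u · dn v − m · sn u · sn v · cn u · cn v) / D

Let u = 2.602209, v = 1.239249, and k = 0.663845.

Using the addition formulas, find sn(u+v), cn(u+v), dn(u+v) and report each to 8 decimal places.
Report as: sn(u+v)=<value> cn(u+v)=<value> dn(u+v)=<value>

sn(u+v)=-0.22496916 cn(u+v)=-0.97436588 dn(u+v)=0.98878520

sn u = 0.8133952675309332, cn u = -0.5817113878533594, dn u = 0.8416853017109568
sn v = 0.9071922654289389, cn v = 0.4207162862855557, dn v = 0.7983188242936375
m = k² = 0.440690184025
D = 1 − m·sn²u·sn²v = 0.7600419426397695
sn(u+v) = (sn u·cn v·dn v + sn v·cn u·dn u)/D = -0.1709859984254347/0.7600419426397695 = -0.2249691613486066
cn(u+v) = (cn u·cn v − sn u·sn v·dn u·dn v)/D = -0.7405589395274977/0.7600419426397695 = -0.9743658842765918
dn(u+v) = (dn u·dn v − m·sn u·sn v·cn u·cn v)/D = 0.7515182253785189/0.7600419426397695 = 0.9887852014697424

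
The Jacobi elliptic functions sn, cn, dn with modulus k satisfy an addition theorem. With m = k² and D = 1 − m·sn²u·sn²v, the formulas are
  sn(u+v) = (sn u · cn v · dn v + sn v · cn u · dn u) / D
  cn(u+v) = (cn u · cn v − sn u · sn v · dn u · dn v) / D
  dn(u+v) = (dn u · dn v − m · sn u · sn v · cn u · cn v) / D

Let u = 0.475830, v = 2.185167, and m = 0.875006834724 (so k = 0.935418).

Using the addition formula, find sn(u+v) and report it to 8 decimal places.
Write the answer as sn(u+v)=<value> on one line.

sn(u+v)=0.99778405

sn u = 0.4447866021786609, cn u = 0.8956365772579644, dn u = 0.9093365254726182
sn v = 0.9946774720762599, cn v = 0.1030375006683546, dn v = 0.3664462765050004
m = k² = 0.875006834724
D = 1 − m·sn²u·sn²v = 0.8287307471263369
sn(u+v) = (sn u·cn v·dn v + sn v·cn u·dn u)/D = 0.8268943227890593/0.8287307471263369 = 0.9977840518845891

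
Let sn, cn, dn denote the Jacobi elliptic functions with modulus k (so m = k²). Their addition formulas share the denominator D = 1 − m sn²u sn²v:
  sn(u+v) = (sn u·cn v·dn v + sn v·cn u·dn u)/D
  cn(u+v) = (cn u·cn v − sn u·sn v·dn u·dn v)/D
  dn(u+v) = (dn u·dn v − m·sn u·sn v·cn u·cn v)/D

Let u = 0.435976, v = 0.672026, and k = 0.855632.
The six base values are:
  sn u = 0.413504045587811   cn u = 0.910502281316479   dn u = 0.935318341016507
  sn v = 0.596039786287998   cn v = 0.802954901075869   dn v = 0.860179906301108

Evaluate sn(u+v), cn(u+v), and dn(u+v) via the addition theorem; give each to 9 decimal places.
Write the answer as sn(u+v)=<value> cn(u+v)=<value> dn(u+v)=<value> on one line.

m = k² = 0.732106119424
D = 1 − m·sn²u·sn²v = 0.9555282659933711
sn(u+v) = (sn u·cn v·dn v + sn v·cn u·dn u)/D = 0.7931944538230872/0.9555282659933711 = 0.8301109261257478
cn(u+v) = (cn u·cn v − sn u·sn v·dn u·dn v)/D = 0.5328009248646187/0.9555282659933711 = 0.5575982875930066
dn(u+v) = (dn u·dn v − m·sn u·sn v·cn u·cn v)/D = 0.6726248984787709/0.9555282659933711 = 0.7039298809015422

sn(u+v)=0.830110926 cn(u+v)=0.557598288 dn(u+v)=0.703929881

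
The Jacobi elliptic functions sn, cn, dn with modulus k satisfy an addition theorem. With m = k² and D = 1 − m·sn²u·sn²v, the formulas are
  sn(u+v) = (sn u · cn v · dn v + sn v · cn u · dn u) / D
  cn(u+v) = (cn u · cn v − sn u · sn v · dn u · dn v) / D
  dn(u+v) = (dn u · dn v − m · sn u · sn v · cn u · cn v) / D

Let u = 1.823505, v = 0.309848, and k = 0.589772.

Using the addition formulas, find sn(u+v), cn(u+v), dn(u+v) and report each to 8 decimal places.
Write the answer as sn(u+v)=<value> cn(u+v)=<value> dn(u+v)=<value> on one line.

sn u = 0.997884531601768, cn u = -0.06501124202720748, dn u = 0.8084794879450767
sn v = 0.3033047867040816, cn v = 0.952893596558604, dn v = 0.9838707769126916
m = k² = 0.347831011984
D = 1 − m·sn²u·sn²v = 0.9681369452247426
sn(u+v) = (sn u·cn v·dn v + sn v·cn u·dn u)/D = 0.9195990832879628/0.9681369452247426 = 0.9498646734057729
cn(u+v) = (cn u·cn v − sn u·sn v·dn u·dn v)/D = -0.3026989770795975/0.9681369452247426 = -0.3126613219055794
dn(u+v) = (dn u·dn v − m·sn u·sn v·cn u·cn v)/D = 0.80196104056639/0.9681369452247426 = 0.828354960031221

sn(u+v)=0.94986467 cn(u+v)=-0.31266132 dn(u+v)=0.82835496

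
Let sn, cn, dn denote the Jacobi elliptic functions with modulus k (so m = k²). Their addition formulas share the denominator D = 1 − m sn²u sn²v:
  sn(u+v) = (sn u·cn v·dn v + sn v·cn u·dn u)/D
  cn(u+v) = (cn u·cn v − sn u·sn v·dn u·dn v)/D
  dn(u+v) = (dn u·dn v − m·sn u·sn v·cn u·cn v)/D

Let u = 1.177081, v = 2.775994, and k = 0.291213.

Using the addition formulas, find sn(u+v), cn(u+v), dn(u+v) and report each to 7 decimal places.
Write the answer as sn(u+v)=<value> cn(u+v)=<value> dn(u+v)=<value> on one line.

sn u = 0.9166590991763327, cn u = 0.3996699837331222, dn u = 0.9637123066868061
sn v = 0.4209188121857144, cn v = -0.9070983152603511, dn v = 0.992459002530269
m = k² = 0.084805011369
D = 1 − m·sn²u·sn²v = 0.9873749270378342
sn(u+v) = (sn u·cn v·dn v + sn v·cn u·dn u)/D = -0.6631055992657874/0.9873749270378342 = -0.6715844013328673
cn(u+v) = (cn u·cn v − sn u·sn v·dn u·dn v)/D = -0.7315737903761516/0.9873749270378342 = -0.7409280612086266
dn(u+v) = (dn u·dn v − m·sn u·sn v·cn u·cn v)/D = 0.9683076560498702/0.9873749270378342 = 0.9806889252847785

sn(u+v)=-0.6715844 cn(u+v)=-0.7409281 dn(u+v)=0.9806889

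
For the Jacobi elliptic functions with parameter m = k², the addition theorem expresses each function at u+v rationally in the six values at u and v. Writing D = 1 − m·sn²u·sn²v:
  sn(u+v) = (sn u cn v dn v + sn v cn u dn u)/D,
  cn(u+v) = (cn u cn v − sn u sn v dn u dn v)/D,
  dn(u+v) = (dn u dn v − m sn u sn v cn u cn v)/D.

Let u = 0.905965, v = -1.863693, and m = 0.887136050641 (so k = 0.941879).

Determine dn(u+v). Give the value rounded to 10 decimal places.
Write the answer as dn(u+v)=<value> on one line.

sn u = 0.7271124959153302, cn u = 0.6865183306247393, dn u = 0.7286822016853969
sn v = -0.9724745902803946, cn v = 0.2330089510275919, dn v = 0.4012846606667963
m = k² = 0.887136050641
D = 1 − m·sn²u·sn²v = 0.556442456339424
dn(u+v) = (dn u·dn v − m·sn u·sn v·cn u·cn v)/D = 0.3927537830447032/0.556442456339424 = 0.7058300073442411

dn(u+v)=0.7058300073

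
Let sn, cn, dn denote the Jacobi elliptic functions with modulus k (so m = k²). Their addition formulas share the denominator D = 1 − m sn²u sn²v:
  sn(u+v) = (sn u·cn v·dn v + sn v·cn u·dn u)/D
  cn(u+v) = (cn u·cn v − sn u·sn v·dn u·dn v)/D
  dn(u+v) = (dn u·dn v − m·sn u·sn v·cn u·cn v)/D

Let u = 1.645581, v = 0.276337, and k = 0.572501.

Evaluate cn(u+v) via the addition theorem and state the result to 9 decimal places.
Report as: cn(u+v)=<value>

cn(u+v)=-0.156617538

sn u = 0.9975757642925029, cn u = 0.0695887526560779, dn u = 0.8208713669973695
sn v = 0.2717424006203396, cn v = 0.9623700263958219, dn v = 0.98782443030854
m = k² = 0.327757395001
D = 1 − m·sn²u·sn²v = 0.9759143099199575
cn(u+v) = (cn u·cn v − sn u·sn v·dn u·dn v)/D = -0.1528452965345008/0.9759143099199575 = -0.1566175380162597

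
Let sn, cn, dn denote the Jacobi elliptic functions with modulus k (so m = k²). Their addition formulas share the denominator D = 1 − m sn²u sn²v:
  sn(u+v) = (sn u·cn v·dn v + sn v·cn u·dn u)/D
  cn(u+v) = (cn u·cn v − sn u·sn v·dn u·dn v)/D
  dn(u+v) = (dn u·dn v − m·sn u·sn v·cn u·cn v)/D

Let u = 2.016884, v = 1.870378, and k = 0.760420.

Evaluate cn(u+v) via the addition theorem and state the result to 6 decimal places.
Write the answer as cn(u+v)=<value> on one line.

sn u = 0.9982836529334052, cn u = -0.05856405284760019, dn u = 0.6509567085192918
sn v = 0.9993301085161001, cn v = 0.03659691535088049, dn v = 0.6500275981131603
m = k² = 0.5782385764
D = 1 − m·sn²u·sn²v = 0.4245164348903246
cn(u+v) = (cn u·cn v − sn u·sn v·dn u·dn v)/D = -0.4242738633466474/0.4245164348903246 = -0.9994285932799281

cn(u+v)=-0.999429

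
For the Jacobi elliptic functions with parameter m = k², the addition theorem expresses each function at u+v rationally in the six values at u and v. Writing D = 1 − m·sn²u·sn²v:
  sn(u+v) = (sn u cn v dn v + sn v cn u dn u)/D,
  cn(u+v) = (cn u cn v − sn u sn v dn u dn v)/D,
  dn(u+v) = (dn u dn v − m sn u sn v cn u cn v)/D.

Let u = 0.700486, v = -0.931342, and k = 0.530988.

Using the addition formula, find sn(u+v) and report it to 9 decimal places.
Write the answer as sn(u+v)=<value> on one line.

sn u = 0.633377083743365, cn u = 0.7738433108767888, dn u = 0.9417493277850528
sn v = -0.7830696773303218, cn v = 0.6219339839933059, dn v = 0.9094558040503723
m = k² = 0.281948256144
D = 1 − m·sn²u·sn²v = 0.9306422622362677
sn(u+v) = (sn u·cn v·dn v + sn v·cn u·dn u)/D = -0.2124232055507409/0.9306422622362677 = -0.2282544154402605

sn(u+v)=-0.228254415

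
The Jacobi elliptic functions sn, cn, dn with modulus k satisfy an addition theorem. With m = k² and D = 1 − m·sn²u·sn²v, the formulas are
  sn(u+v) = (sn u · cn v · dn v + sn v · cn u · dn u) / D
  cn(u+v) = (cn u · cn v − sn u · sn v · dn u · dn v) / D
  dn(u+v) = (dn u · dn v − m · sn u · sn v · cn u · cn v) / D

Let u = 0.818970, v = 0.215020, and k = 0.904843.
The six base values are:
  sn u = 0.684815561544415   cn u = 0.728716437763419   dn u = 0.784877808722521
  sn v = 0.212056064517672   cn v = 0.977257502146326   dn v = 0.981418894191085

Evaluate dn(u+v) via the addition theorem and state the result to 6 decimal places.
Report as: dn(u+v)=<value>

m = k² = 0.818740854649
D = 1 − m·sn²u·sn²v = 0.9827338663815494
dn(u+v) = (dn u·dn v − m·sn u·sn v·cn u·cn v)/D = 0.6856221956213028/0.9827338663815494 = 0.6976682284755086

dn(u+v)=0.697668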